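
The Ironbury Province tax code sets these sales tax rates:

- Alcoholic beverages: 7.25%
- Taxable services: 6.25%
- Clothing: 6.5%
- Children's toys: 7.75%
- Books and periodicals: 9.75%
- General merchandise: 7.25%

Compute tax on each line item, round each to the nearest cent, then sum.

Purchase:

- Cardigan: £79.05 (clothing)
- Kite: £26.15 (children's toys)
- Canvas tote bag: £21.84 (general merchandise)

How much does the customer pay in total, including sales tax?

£135.79

Cardigan £79.05: clothing → 6.5% → £5.14
Kite £26.15: children's toys → 7.75% → £2.03
Canvas tote bag £21.84: general merchandise → 7.25% → £1.58
Subtotal = £127.04; tax = £8.75; total due = £135.79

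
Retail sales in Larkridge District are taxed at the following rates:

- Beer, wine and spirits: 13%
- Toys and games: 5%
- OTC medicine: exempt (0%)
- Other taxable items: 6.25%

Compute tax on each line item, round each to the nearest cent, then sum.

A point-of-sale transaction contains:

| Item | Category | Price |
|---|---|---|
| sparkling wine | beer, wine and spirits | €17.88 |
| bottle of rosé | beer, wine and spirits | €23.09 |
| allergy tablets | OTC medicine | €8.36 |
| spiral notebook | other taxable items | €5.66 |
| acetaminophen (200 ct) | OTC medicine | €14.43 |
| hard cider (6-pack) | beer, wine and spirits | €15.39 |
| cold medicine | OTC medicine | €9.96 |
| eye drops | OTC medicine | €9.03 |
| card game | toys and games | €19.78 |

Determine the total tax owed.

€8.66

Sparkling wine €17.88: beer, wine and spirits → 13% → €2.32
Bottle of rosé €23.09: beer, wine and spirits → 13% → €3.00
Allergy tablets €8.36: OTC medicine → 0% → €0.00
Spiral notebook €5.66: other taxable items → 6.25% → €0.35
Acetaminophen (200 ct) €14.43: OTC medicine → 0% → €0.00
Hard cider (6-pack) €15.39: beer, wine and spirits → 13% → €2.00
Cold medicine €9.96: OTC medicine → 0% → €0.00
Eye drops €9.03: OTC medicine → 0% → €0.00
Card game €19.78: toys and games → 5% → €0.99
Total tax = €2.32 + €3.00 + €0.35 + €2.00 + €0.99 = €8.66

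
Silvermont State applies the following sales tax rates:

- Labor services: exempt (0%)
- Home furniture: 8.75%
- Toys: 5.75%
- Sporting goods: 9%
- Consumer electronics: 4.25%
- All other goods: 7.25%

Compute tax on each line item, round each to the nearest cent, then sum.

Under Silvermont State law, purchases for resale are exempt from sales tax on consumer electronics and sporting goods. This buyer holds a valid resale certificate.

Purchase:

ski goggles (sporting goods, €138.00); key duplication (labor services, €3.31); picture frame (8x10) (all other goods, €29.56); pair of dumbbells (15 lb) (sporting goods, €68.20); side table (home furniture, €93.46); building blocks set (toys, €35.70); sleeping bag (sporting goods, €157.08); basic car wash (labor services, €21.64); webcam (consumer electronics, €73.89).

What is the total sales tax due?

Ski goggles €138.00: sporting goods, buyer-exempt → 0% → €0.00
Key duplication €3.31: labor services → 0% → €0.00
Picture frame (8x10) €29.56: all other goods → 7.25% → €2.14
Pair of dumbbells (15 lb) €68.20: sporting goods, buyer-exempt → 0% → €0.00
Side table €93.46: home furniture → 8.75% → €8.18
Building blocks set €35.70: toys → 5.75% → €2.05
Sleeping bag €157.08: sporting goods, buyer-exempt → 0% → €0.00
Basic car wash €21.64: labor services → 0% → €0.00
Webcam €73.89: consumer electronics, buyer-exempt → 0% → €0.00
Total tax = €2.14 + €8.18 + €2.05 = €12.37

€12.37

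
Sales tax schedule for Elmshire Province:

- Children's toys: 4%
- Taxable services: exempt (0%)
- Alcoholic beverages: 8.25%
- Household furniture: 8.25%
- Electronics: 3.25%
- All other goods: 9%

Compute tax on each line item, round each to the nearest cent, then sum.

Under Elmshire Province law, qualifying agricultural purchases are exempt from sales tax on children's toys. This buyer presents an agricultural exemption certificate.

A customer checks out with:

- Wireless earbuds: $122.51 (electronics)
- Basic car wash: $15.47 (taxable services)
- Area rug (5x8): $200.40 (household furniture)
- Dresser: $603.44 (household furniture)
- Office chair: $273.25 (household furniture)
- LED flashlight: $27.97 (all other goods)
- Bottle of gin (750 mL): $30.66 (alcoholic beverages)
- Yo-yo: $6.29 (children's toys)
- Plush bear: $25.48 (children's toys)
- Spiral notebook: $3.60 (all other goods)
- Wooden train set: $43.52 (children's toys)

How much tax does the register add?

Wireless earbuds $122.51: electronics → 3.25% → $3.98
Basic car wash $15.47: taxable services → 0% → $0.00
Area rug (5x8) $200.40: household furniture → 8.25% → $16.53
Dresser $603.44: household furniture → 8.25% → $49.78
Office chair $273.25: household furniture → 8.25% → $22.54
LED flashlight $27.97: all other goods → 9% → $2.52
Bottle of gin (750 mL) $30.66: alcoholic beverages → 8.25% → $2.53
Yo-yo $6.29: children's toys, buyer-exempt → 0% → $0.00
Plush bear $25.48: children's toys, buyer-exempt → 0% → $0.00
Spiral notebook $3.60: all other goods → 9% → $0.32
Wooden train set $43.52: children's toys, buyer-exempt → 0% → $0.00
Total tax = $3.98 + $16.53 + $49.78 + $22.54 + $2.52 + $2.53 + $0.32 = $98.20

$98.20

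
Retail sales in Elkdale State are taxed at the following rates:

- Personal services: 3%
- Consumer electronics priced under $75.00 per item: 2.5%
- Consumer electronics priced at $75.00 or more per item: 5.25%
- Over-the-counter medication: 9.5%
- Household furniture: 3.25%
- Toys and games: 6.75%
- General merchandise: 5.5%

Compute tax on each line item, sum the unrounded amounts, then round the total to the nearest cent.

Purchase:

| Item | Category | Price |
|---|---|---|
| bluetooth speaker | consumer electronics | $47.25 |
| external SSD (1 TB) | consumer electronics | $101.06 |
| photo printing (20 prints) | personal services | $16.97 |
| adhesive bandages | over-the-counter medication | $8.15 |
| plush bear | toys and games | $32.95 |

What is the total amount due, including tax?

$216.37

Bluetooth speaker $47.25: consumer electronics, under $75.00 → 2.5% → $1.18125
External SSD (1 TB) $101.06: consumer electronics, $75.00 or more → 5.25% → $5.30565
Photo printing (20 prints) $16.97: personal services → 3% → $0.5091
Adhesive bandages $8.15: over-the-counter medication → 9.5% → $0.77425
Plush bear $32.95: toys and games → 6.75% → $2.224125
Subtotal = $206.38; unrounded tax = $9.994375 → $9.99; total due = $216.37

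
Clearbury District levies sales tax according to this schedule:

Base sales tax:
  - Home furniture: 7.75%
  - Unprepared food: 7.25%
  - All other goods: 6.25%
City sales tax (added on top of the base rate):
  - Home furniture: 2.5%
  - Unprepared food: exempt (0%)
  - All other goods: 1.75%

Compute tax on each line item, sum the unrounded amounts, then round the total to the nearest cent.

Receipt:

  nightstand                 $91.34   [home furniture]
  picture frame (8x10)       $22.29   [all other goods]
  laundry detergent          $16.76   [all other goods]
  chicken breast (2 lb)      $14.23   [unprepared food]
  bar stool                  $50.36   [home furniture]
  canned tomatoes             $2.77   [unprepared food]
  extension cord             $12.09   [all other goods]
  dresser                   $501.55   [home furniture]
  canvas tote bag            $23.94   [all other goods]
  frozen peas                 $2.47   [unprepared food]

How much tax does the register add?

$73.35

Nightstand $91.34: home furniture → 7.75% + 2.5% city = 10.25% → $9.36235
Picture frame (8x10) $22.29: all other goods → 6.25% + 1.75% city = 8% → $1.7832
Laundry detergent $16.76: all other goods → 6.25% + 1.75% city = 8% → $1.3408
Chicken breast (2 lb) $14.23: unprepared food → 7.25% + 0% city = 7.25% → $1.031675
Bar stool $50.36: home furniture → 7.75% + 2.5% city = 10.25% → $5.1619
Canned tomatoes $2.77: unprepared food → 7.25% + 0% city = 7.25% → $0.200825
Extension cord $12.09: all other goods → 6.25% + 1.75% city = 8% → $0.9672
Dresser $501.55: home furniture → 7.75% + 2.5% city = 10.25% → $51.408875
Canvas tote bag $23.94: all other goods → 6.25% + 1.75% city = 8% → $1.9152
Frozen peas $2.47: unprepared food → 7.25% + 0% city = 7.25% → $0.179075
Unrounded tax sum = $73.3511 → $73.35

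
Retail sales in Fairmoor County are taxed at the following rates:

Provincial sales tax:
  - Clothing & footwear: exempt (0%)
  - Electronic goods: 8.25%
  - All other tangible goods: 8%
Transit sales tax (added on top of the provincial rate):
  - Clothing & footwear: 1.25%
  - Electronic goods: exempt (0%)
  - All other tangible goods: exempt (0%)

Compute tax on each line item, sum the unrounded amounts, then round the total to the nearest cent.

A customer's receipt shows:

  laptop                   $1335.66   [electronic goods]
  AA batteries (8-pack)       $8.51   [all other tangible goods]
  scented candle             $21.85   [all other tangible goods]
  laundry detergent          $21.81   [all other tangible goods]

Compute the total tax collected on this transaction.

$114.37

Laptop $1335.66: electronic goods → 8.25% + 0% transit = 8.25% → $110.19195
AA batteries (8-pack) $8.51: all other tangible goods → 8% + 0% transit = 8% → $0.6808
Scented candle $21.85: all other tangible goods → 8% + 0% transit = 8% → $1.748
Laundry detergent $21.81: all other tangible goods → 8% + 0% transit = 8% → $1.7448
Unrounded tax sum = $114.36555 → $114.37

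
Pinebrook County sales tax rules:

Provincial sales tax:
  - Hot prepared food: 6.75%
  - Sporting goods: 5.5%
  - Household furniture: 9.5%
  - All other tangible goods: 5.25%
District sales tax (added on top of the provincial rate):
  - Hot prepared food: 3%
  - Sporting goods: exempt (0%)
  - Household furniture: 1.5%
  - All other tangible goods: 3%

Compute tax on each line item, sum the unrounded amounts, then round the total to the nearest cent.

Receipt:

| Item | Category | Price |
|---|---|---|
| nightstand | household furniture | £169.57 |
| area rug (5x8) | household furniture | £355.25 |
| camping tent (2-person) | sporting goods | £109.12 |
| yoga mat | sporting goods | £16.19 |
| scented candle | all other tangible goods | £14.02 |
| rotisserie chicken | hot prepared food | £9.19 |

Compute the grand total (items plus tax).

Nightstand £169.57: household furniture → 9.5% + 1.5% district = 11% → £18.6527
Area rug (5x8) £355.25: household furniture → 9.5% + 1.5% district = 11% → £39.0775
Camping tent (2-person) £109.12: sporting goods → 5.5% + 0% district = 5.5% → £6.0016
Yoga mat £16.19: sporting goods → 5.5% + 0% district = 5.5% → £0.89045
Scented candle £14.02: all other tangible goods → 5.25% + 3% district = 8.25% → £1.15665
Rotisserie chicken £9.19: hot prepared food → 6.75% + 3% district = 9.75% → £0.896025
Subtotal = £673.34; unrounded tax = £66.674925 → £66.67; total due = £740.01

£740.01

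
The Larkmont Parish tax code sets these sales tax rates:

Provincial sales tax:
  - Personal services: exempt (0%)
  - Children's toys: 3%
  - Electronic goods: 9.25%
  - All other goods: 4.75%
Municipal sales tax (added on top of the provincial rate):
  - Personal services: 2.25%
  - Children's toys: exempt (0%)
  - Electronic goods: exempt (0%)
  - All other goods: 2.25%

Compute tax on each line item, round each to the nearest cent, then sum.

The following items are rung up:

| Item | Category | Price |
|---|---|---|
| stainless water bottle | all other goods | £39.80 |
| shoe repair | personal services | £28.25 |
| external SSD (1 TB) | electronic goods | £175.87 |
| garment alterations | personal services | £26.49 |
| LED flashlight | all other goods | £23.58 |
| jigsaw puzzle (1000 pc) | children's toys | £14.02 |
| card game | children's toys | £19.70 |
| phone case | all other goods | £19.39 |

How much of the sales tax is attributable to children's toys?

Jigsaw puzzle (1000 pc) £14.02: children's toys → 3% + 0% municipal = 3% → £0.42
Card game £19.70: children's toys → 3% + 0% municipal = 3% → £0.59
Tax on children's toys = £0.42 + £0.59 = £1.01

£1.01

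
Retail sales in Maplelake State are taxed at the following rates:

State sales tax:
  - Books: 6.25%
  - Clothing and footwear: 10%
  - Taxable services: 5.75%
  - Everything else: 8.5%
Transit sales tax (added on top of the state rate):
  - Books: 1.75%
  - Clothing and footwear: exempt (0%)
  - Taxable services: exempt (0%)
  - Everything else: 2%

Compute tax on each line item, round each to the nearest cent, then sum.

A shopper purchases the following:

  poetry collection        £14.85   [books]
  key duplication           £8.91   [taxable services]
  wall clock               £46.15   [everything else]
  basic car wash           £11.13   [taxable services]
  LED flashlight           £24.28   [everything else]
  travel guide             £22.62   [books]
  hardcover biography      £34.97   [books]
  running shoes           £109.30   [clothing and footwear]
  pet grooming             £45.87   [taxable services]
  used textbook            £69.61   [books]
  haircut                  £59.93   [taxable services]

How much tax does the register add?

Poetry collection £14.85: books → 6.25% + 1.75% transit = 8% → £1.19
Key duplication £8.91: taxable services → 5.75% + 0% transit = 5.75% → £0.51
Wall clock £46.15: everything else → 8.5% + 2% transit = 10.5% → £4.85
Basic car wash £11.13: taxable services → 5.75% + 0% transit = 5.75% → £0.64
LED flashlight £24.28: everything else → 8.5% + 2% transit = 10.5% → £2.55
Travel guide £22.62: books → 6.25% + 1.75% transit = 8% → £1.81
Hardcover biography £34.97: books → 6.25% + 1.75% transit = 8% → £2.80
Running shoes £109.30: clothing and footwear → 10% + 0% transit = 10% → £10.93
Pet grooming £45.87: taxable services → 5.75% + 0% transit = 5.75% → £2.64
Used textbook £69.61: books → 6.25% + 1.75% transit = 8% → £5.57
Haircut £59.93: taxable services → 5.75% + 0% transit = 5.75% → £3.45
Total tax = £1.19 + £0.51 + £4.85 + £0.64 + £2.55 + £1.81 + £2.80 + £10.93 + £2.64 + £5.57 + £3.45 = £36.94

£36.94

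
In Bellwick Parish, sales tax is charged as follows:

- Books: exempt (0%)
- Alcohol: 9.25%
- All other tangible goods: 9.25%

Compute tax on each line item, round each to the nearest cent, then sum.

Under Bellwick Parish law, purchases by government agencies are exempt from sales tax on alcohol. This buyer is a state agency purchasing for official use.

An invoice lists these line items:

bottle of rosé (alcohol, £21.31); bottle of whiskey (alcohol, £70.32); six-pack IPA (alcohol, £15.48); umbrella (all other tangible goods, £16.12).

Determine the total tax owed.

Bottle of rosé £21.31: alcohol, buyer-exempt → 0% → £0.00
Bottle of whiskey £70.32: alcohol, buyer-exempt → 0% → £0.00
Six-pack IPA £15.48: alcohol, buyer-exempt → 0% → £0.00
Umbrella £16.12: all other tangible goods → 9.25% → £1.49
Total tax = £1.49

£1.49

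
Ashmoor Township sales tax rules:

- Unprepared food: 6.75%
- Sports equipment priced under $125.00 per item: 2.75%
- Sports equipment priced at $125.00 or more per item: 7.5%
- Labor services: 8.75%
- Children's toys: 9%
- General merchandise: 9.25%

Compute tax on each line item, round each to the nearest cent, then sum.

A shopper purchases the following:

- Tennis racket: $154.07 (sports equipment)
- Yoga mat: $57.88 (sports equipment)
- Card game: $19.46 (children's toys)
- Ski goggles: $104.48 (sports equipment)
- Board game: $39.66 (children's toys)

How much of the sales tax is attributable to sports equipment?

Tennis racket $154.07: sports equipment, $125.00 or more → 7.5% → $11.56
Yoga mat $57.88: sports equipment, under $125.00 → 2.75% → $1.59
Ski goggles $104.48: sports equipment, under $125.00 → 2.75% → $2.87
Tax on sports equipment = $11.56 + $1.59 + $2.87 = $16.02

$16.02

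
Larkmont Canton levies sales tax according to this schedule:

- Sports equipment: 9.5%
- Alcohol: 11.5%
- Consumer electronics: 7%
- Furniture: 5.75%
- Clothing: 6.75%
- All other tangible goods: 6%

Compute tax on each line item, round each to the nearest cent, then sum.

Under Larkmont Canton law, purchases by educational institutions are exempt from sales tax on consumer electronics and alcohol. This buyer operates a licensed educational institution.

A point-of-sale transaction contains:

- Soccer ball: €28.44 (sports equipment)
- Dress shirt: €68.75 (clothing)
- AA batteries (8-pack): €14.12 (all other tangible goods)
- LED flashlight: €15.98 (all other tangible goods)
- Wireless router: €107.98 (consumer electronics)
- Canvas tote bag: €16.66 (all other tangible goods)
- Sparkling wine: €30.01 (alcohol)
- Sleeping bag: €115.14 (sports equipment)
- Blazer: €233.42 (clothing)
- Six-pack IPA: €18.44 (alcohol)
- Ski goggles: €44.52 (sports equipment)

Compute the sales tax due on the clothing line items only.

€20.40

Dress shirt €68.75: clothing → 6.75% → €4.64
Blazer €233.42: clothing → 6.75% → €15.76
Tax on clothing = €4.64 + €15.76 = €20.40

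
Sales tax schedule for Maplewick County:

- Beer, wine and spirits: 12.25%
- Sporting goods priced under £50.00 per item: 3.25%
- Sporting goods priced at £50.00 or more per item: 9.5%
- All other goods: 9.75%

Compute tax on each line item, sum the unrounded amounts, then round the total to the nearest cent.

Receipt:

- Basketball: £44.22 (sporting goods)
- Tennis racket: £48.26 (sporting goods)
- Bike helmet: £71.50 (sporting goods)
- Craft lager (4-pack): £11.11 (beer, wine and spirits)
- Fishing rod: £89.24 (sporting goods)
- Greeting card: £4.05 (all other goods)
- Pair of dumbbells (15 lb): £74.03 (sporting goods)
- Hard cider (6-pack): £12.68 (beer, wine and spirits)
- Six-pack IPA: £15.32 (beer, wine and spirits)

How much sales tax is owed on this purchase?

Basketball £44.22: sporting goods, under £50.00 → 3.25% → £1.43715
Tennis racket £48.26: sporting goods, under £50.00 → 3.25% → £1.56845
Bike helmet £71.50: sporting goods, £50.00 or more → 9.5% → £6.7925
Craft lager (4-pack) £11.11: beer, wine and spirits → 12.25% → £1.360975
Fishing rod £89.24: sporting goods, £50.00 or more → 9.5% → £8.4778
Greeting card £4.05: all other goods → 9.75% → £0.394875
Pair of dumbbells (15 lb) £74.03: sporting goods, £50.00 or more → 9.5% → £7.03285
Hard cider (6-pack) £12.68: beer, wine and spirits → 12.25% → £1.5533
Six-pack IPA £15.32: beer, wine and spirits → 12.25% → £1.8767
Unrounded tax sum = £30.4946 → £30.49

£30.49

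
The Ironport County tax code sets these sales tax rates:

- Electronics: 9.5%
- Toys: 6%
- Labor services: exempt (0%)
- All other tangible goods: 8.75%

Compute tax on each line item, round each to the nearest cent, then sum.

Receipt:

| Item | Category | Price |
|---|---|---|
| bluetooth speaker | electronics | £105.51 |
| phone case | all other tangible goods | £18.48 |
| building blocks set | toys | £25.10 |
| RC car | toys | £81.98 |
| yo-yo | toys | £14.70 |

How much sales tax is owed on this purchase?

Bluetooth speaker £105.51: electronics → 9.5% → £10.02
Phone case £18.48: all other tangible goods → 8.75% → £1.62
Building blocks set £25.10: toys → 6% → £1.51
RC car £81.98: toys → 6% → £4.92
Yo-yo £14.70: toys → 6% → £0.88
Total tax = £10.02 + £1.62 + £1.51 + £4.92 + £0.88 = £18.95

£18.95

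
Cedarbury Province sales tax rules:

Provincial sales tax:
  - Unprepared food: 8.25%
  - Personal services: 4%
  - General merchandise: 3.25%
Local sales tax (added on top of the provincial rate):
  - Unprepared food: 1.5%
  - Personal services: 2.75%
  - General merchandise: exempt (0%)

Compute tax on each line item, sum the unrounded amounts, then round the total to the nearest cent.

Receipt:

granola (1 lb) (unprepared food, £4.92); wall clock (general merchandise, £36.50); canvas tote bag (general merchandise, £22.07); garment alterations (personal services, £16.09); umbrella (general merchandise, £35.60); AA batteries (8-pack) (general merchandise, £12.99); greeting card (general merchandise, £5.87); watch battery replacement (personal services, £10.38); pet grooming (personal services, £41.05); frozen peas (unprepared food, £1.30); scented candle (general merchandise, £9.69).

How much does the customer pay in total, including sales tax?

£205.61

Granola (1 lb) £4.92: unprepared food → 8.25% + 1.5% local = 9.75% → £0.4797
Wall clock £36.50: general merchandise → 3.25% + 0% local = 3.25% → £1.18625
Canvas tote bag £22.07: general merchandise → 3.25% + 0% local = 3.25% → £0.717275
Garment alterations £16.09: personal services → 4% + 2.75% local = 6.75% → £1.086075
Umbrella £35.60: general merchandise → 3.25% + 0% local = 3.25% → £1.157
AA batteries (8-pack) £12.99: general merchandise → 3.25% + 0% local = 3.25% → £0.422175
Greeting card £5.87: general merchandise → 3.25% + 0% local = 3.25% → £0.190775
Watch battery replacement £10.38: personal services → 4% + 2.75% local = 6.75% → £0.70065
Pet grooming £41.05: personal services → 4% + 2.75% local = 6.75% → £2.770875
Frozen peas £1.30: unprepared food → 8.25% + 1.5% local = 9.75% → £0.12675
Scented candle £9.69: general merchandise → 3.25% + 0% local = 3.25% → £0.314925
Subtotal = £196.46; unrounded tax = £9.15245 → £9.15; total due = £205.61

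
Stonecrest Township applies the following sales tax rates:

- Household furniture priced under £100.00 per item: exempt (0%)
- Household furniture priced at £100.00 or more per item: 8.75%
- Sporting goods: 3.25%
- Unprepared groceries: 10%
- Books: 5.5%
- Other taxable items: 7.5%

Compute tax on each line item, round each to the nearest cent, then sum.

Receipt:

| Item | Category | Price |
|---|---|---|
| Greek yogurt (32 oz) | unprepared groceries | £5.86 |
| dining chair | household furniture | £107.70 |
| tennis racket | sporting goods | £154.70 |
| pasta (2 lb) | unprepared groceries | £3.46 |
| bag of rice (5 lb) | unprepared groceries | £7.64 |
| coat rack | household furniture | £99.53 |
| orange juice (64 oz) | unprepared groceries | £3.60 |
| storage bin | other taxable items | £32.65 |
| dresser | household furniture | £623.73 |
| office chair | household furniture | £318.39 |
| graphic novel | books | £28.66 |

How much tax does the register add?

Greek yogurt (32 oz) £5.86: unprepared groceries → 10% → £0.59
Dining chair £107.70: household furniture, £100.00 or more → 8.75% → £9.42
Tennis racket £154.70: sporting goods → 3.25% → £5.03
Pasta (2 lb) £3.46: unprepared groceries → 10% → £0.35
Bag of rice (5 lb) £7.64: unprepared groceries → 10% → £0.76
Coat rack £99.53: household furniture, under £100.00 → 0% → £0.00
Orange juice (64 oz) £3.60: unprepared groceries → 10% → £0.36
Storage bin £32.65: other taxable items → 7.5% → £2.45
Dresser £623.73: household furniture, £100.00 or more → 8.75% → £54.58
Office chair £318.39: household furniture, £100.00 or more → 8.75% → £27.86
Graphic novel £28.66: books → 5.5% → £1.58
Total tax = £0.59 + £9.42 + £5.03 + £0.35 + £0.76 + £0.36 + £2.45 + £54.58 + £27.86 + £1.58 = £102.98

£102.98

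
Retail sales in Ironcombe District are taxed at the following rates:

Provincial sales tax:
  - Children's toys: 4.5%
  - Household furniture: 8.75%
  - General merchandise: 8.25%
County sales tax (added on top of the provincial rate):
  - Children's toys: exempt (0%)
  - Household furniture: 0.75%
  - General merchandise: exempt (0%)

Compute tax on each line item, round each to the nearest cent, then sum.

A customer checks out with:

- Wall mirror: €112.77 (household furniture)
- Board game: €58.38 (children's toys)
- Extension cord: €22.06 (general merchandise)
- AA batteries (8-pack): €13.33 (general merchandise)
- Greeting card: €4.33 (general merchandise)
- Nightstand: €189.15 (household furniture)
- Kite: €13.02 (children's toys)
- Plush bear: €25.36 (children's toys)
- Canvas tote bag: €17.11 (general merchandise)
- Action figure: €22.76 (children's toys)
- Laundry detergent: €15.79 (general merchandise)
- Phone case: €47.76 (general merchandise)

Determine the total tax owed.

€43.99

Wall mirror €112.77: household furniture → 8.75% + 0.75% county = 9.5% → €10.71
Board game €58.38: children's toys → 4.5% + 0% county = 4.5% → €2.63
Extension cord €22.06: general merchandise → 8.25% + 0% county = 8.25% → €1.82
AA batteries (8-pack) €13.33: general merchandise → 8.25% + 0% county = 8.25% → €1.10
Greeting card €4.33: general merchandise → 8.25% + 0% county = 8.25% → €0.36
Nightstand €189.15: household furniture → 8.75% + 0.75% county = 9.5% → €17.97
Kite €13.02: children's toys → 4.5% + 0% county = 4.5% → €0.59
Plush bear €25.36: children's toys → 4.5% + 0% county = 4.5% → €1.14
Canvas tote bag €17.11: general merchandise → 8.25% + 0% county = 8.25% → €1.41
Action figure €22.76: children's toys → 4.5% + 0% county = 4.5% → €1.02
Laundry detergent €15.79: general merchandise → 8.25% + 0% county = 8.25% → €1.30
Phone case €47.76: general merchandise → 8.25% + 0% county = 8.25% → €3.94
Total tax = €10.71 + €2.63 + €1.82 + €1.10 + €0.36 + €17.97 + €0.59 + €1.14 + €1.41 + €1.02 + €1.30 + €3.94 = €43.99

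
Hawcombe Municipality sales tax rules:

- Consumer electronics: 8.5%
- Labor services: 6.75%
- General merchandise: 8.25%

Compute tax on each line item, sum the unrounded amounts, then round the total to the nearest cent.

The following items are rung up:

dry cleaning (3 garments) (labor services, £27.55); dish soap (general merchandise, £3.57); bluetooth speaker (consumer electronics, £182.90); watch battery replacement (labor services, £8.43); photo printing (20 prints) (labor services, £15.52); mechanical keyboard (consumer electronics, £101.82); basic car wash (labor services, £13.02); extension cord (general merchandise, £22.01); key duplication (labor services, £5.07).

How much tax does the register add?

£31.01

Dry cleaning (3 garments) £27.55: labor services → 6.75% → £1.859625
Dish soap £3.57: general merchandise → 8.25% → £0.294525
Bluetooth speaker £182.90: consumer electronics → 8.5% → £15.5465
Watch battery replacement £8.43: labor services → 6.75% → £0.569025
Photo printing (20 prints) £15.52: labor services → 6.75% → £1.0476
Mechanical keyboard £101.82: consumer electronics → 8.5% → £8.6547
Basic car wash £13.02: labor services → 6.75% → £0.87885
Extension cord £22.01: general merchandise → 8.25% → £1.815825
Key duplication £5.07: labor services → 6.75% → £0.342225
Unrounded tax sum = £31.008875 → £31.01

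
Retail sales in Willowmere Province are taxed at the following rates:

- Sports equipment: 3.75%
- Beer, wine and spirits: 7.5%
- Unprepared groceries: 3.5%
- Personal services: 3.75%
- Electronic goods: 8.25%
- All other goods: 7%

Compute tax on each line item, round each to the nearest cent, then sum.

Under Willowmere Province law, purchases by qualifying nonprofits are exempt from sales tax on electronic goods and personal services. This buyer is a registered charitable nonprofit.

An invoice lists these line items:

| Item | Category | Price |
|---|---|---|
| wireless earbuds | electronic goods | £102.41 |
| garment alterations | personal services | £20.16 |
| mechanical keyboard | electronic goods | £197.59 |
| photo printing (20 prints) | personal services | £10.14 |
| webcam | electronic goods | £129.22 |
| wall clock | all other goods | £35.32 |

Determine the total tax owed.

£2.47

Wireless earbuds £102.41: electronic goods, buyer-exempt → 0% → £0.00
Garment alterations £20.16: personal services, buyer-exempt → 0% → £0.00
Mechanical keyboard £197.59: electronic goods, buyer-exempt → 0% → £0.00
Photo printing (20 prints) £10.14: personal services, buyer-exempt → 0% → £0.00
Webcam £129.22: electronic goods, buyer-exempt → 0% → £0.00
Wall clock £35.32: all other goods → 7% → £2.47
Total tax = £2.47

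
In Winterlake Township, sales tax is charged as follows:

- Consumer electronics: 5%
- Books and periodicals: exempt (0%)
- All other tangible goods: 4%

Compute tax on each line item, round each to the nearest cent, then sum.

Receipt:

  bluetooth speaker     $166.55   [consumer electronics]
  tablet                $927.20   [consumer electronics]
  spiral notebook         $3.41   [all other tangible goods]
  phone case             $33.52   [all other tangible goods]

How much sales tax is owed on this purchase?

$56.17

Bluetooth speaker $166.55: consumer electronics → 5% → $8.33
Tablet $927.20: consumer electronics → 5% → $46.36
Spiral notebook $3.41: all other tangible goods → 4% → $0.14
Phone case $33.52: all other tangible goods → 4% → $1.34
Total tax = $8.33 + $46.36 + $0.14 + $1.34 = $56.17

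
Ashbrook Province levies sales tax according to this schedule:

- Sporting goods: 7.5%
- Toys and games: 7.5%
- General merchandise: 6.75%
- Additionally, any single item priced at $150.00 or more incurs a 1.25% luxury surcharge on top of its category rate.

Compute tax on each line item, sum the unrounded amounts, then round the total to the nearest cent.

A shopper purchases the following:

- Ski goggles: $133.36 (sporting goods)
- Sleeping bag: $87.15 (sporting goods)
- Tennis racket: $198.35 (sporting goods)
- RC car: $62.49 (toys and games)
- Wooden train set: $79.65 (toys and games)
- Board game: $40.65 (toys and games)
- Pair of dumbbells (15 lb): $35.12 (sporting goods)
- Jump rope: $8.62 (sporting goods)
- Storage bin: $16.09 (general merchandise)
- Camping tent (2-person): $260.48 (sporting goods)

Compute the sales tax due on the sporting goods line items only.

$59.97

Ski goggles $133.36: sporting goods → 7.5% → $10.002
Sleeping bag $87.15: sporting goods → 7.5% → $6.53625
Tennis racket $198.35: sporting goods → 7.5% + 1.25% surcharge = 8.75% → $17.355625
Pair of dumbbells (15 lb) $35.12: sporting goods → 7.5% → $2.634
Jump rope $8.62: sporting goods → 7.5% → $0.6465
Camping tent (2-person) $260.48: sporting goods → 7.5% + 1.25% surcharge = 8.75% → $22.792
Tax on sporting goods: unrounded sum = $59.966375 → $59.97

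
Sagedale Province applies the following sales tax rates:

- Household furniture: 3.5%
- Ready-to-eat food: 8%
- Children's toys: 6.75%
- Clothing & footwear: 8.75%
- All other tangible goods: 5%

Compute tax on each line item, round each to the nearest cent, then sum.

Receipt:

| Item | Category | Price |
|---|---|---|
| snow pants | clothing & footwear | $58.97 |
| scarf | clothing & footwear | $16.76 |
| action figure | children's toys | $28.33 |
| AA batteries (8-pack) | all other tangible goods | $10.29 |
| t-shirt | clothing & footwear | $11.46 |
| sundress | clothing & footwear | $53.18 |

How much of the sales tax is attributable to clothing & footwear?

$12.28

Snow pants $58.97: clothing & footwear → 8.75% → $5.16
Scarf $16.76: clothing & footwear → 8.75% → $1.47
T-shirt $11.46: clothing & footwear → 8.75% → $1.00
Sundress $53.18: clothing & footwear → 8.75% → $4.65
Tax on clothing & footwear = $5.16 + $1.47 + $1.00 + $4.65 = $12.28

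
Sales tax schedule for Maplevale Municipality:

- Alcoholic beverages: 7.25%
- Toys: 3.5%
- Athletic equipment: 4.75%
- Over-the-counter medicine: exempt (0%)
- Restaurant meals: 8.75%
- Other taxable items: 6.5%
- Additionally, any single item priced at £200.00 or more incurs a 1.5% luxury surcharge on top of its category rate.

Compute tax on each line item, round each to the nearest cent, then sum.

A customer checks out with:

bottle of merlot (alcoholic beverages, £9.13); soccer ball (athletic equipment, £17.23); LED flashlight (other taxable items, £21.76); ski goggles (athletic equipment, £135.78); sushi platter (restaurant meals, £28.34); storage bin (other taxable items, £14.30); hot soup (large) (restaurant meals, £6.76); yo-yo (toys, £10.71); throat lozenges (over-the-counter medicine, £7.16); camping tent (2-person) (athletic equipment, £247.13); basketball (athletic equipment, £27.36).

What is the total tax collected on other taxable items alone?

£2.34

LED flashlight £21.76: other taxable items → 6.5% → £1.41
Storage bin £14.30: other taxable items → 6.5% → £0.93
Tax on other taxable items = £1.41 + £0.93 = £2.34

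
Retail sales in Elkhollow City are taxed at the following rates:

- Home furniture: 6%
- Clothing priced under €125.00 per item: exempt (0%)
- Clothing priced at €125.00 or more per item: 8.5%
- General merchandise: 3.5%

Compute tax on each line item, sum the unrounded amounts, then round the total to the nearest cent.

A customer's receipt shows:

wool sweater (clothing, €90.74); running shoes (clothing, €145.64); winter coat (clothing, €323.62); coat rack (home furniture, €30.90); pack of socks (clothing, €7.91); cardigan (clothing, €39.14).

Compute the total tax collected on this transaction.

Wool sweater €90.74: clothing, under €125.00 → 0% → €0.00
Running shoes €145.64: clothing, €125.00 or more → 8.5% → €12.3794
Winter coat €323.62: clothing, €125.00 or more → 8.5% → €27.5077
Coat rack €30.90: home furniture → 6% → €1.854
Pack of socks €7.91: clothing, under €125.00 → 0% → €0.00
Cardigan €39.14: clothing, under €125.00 → 0% → €0.00
Unrounded tax sum = €41.7411 → €41.74

€41.74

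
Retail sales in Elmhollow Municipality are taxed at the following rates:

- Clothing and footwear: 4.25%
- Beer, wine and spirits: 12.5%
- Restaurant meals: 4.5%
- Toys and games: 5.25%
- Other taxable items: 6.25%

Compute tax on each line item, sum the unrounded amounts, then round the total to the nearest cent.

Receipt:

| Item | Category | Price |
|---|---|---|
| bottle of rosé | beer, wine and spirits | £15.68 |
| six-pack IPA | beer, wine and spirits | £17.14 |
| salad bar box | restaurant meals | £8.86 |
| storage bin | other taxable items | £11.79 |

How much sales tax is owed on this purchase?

£5.24

Bottle of rosé £15.68: beer, wine and spirits → 12.5% → £1.96
Six-pack IPA £17.14: beer, wine and spirits → 12.5% → £2.1425
Salad bar box £8.86: restaurant meals → 4.5% → £0.3987
Storage bin £11.79: other taxable items → 6.25% → £0.736875
Unrounded tax sum = £5.238075 → £5.24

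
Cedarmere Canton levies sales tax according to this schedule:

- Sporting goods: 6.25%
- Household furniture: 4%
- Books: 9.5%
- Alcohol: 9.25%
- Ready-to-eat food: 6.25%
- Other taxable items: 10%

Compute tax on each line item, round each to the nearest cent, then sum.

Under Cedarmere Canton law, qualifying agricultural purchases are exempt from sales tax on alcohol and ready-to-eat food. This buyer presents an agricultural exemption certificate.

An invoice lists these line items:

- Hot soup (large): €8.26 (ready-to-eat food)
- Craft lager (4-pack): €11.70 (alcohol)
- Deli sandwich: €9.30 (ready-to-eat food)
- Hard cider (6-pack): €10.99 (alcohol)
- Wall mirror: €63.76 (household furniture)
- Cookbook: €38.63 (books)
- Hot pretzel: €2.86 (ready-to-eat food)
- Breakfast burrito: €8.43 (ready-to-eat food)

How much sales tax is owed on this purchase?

€6.22

Hot soup (large) €8.26: ready-to-eat food, buyer-exempt → 0% → €0.00
Craft lager (4-pack) €11.70: alcohol, buyer-exempt → 0% → €0.00
Deli sandwich €9.30: ready-to-eat food, buyer-exempt → 0% → €0.00
Hard cider (6-pack) €10.99: alcohol, buyer-exempt → 0% → €0.00
Wall mirror €63.76: household furniture → 4% → €2.55
Cookbook €38.63: books → 9.5% → €3.67
Hot pretzel €2.86: ready-to-eat food, buyer-exempt → 0% → €0.00
Breakfast burrito €8.43: ready-to-eat food, buyer-exempt → 0% → €0.00
Total tax = €2.55 + €3.67 = €6.22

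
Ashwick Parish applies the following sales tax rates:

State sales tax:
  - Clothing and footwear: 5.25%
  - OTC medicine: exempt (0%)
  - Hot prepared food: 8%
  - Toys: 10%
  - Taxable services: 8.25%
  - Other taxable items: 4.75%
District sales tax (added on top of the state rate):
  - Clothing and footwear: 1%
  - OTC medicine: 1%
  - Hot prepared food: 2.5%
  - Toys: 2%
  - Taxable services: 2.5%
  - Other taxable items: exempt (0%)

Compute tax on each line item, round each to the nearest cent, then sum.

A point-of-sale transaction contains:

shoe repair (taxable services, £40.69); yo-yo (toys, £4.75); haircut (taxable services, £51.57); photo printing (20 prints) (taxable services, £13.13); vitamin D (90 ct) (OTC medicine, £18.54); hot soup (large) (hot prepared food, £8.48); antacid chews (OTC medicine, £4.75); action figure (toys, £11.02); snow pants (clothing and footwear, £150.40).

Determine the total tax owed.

Shoe repair £40.69: taxable services → 8.25% + 2.5% district = 10.75% → £4.37
Yo-yo £4.75: toys → 10% + 2% district = 12% → £0.57
Haircut £51.57: taxable services → 8.25% + 2.5% district = 10.75% → £5.54
Photo printing (20 prints) £13.13: taxable services → 8.25% + 2.5% district = 10.75% → £1.41
Vitamin D (90 ct) £18.54: OTC medicine → 0% + 1% district = 1% → £0.19
Hot soup (large) £8.48: hot prepared food → 8% + 2.5% district = 10.5% → £0.89
Antacid chews £4.75: OTC medicine → 0% + 1% district = 1% → £0.05
Action figure £11.02: toys → 10% + 2% district = 12% → £1.32
Snow pants £150.40: clothing and footwear → 5.25% + 1% district = 6.25% → £9.40
Total tax = £4.37 + £0.57 + £5.54 + £1.41 + £0.19 + £0.89 + £0.05 + £1.32 + £9.40 = £23.74

£23.74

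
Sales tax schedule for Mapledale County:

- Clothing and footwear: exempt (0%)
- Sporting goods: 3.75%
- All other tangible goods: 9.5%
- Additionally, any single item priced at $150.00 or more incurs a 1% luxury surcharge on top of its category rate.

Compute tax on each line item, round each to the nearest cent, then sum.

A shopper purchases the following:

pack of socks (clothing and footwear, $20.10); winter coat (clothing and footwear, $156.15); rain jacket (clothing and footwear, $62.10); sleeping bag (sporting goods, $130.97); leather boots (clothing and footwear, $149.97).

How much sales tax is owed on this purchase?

$6.47

Pack of socks $20.10: clothing and footwear → 0% → $0.00
Winter coat $156.15: clothing and footwear → 0% + 1% surcharge = 1% → $1.56
Rain jacket $62.10: clothing and footwear → 0% → $0.00
Sleeping bag $130.97: sporting goods → 3.75% → $4.91
Leather boots $149.97: clothing and footwear → 0% → $0.00
Total tax = $1.56 + $4.91 = $6.47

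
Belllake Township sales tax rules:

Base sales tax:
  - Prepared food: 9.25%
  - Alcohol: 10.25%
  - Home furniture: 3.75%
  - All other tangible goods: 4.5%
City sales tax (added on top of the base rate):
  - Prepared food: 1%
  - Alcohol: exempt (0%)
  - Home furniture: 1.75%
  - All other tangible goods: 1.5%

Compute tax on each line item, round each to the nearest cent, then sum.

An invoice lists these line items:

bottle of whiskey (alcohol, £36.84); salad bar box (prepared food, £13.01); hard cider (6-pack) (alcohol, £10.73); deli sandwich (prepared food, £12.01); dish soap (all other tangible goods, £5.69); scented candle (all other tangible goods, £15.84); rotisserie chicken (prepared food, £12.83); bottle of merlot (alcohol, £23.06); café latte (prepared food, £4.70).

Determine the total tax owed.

Bottle of whiskey £36.84: alcohol → 10.25% + 0% city = 10.25% → £3.78
Salad bar box £13.01: prepared food → 9.25% + 1% city = 10.25% → £1.33
Hard cider (6-pack) £10.73: alcohol → 10.25% + 0% city = 10.25% → £1.10
Deli sandwich £12.01: prepared food → 9.25% + 1% city = 10.25% → £1.23
Dish soap £5.69: all other tangible goods → 4.5% + 1.5% city = 6% → £0.34
Scented candle £15.84: all other tangible goods → 4.5% + 1.5% city = 6% → £0.95
Rotisserie chicken £12.83: prepared food → 9.25% + 1% city = 10.25% → £1.32
Bottle of merlot £23.06: alcohol → 10.25% + 0% city = 10.25% → £2.36
Café latte £4.70: prepared food → 9.25% + 1% city = 10.25% → £0.48
Total tax = £3.78 + £1.33 + £1.10 + £1.23 + £0.34 + £0.95 + £1.32 + £2.36 + £0.48 = £12.89

£12.89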